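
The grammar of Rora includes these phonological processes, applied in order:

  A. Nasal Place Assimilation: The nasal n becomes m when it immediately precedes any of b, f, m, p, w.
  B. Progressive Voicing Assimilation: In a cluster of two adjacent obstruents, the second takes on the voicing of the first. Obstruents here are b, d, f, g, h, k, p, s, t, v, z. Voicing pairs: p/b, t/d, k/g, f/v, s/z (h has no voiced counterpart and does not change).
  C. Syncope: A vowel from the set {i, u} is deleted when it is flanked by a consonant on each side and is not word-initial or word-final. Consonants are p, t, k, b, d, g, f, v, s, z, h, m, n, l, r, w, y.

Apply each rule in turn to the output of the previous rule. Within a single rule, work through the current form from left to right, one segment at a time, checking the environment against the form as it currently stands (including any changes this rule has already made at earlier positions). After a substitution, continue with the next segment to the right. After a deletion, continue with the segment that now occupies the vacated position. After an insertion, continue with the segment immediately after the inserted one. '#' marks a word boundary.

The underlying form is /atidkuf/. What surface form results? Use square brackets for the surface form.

[atdgf]

A Nasal Place Assimilation: no change — [atidkuf]
B Progressive Voicing Assimilation: [atidkuf] → [atidguf]
C Syncope: [atidguf] → [atdgf]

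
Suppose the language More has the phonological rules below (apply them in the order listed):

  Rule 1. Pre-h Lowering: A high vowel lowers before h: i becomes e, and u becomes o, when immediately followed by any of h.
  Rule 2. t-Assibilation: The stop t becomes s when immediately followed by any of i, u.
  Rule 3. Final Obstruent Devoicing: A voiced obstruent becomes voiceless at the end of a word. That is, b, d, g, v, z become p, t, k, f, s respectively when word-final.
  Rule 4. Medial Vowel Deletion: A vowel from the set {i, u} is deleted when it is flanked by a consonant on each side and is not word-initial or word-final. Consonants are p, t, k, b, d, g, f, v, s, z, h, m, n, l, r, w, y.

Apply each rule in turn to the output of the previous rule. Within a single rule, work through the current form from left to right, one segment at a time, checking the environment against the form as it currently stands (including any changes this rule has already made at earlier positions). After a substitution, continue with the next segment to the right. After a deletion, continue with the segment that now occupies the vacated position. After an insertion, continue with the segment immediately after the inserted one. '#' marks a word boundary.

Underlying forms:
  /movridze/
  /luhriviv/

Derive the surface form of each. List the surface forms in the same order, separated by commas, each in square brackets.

/movridze/:
  Rule 1 Pre-h Lowering: no change — [movridze]
  Rule 2 t-Assibilation: no change — [movridze]
  Rule 3 Final Obstruent Devoicing: no change — [movridze]
  Rule 4 Medial Vowel Deletion: [movridze] → [movrdze]
/luhriviv/:
  Rule 1 Pre-h Lowering: [luhriviv] → [lohriviv]
  Rule 2 t-Assibilation: no change — [lohriviv]
  Rule 3 Final Obstruent Devoicing: [lohriviv] → [lohrivif]
  Rule 4 Medial Vowel Deletion: [lohrivif] → [lohrvf]

[movrdze], [lohrvf]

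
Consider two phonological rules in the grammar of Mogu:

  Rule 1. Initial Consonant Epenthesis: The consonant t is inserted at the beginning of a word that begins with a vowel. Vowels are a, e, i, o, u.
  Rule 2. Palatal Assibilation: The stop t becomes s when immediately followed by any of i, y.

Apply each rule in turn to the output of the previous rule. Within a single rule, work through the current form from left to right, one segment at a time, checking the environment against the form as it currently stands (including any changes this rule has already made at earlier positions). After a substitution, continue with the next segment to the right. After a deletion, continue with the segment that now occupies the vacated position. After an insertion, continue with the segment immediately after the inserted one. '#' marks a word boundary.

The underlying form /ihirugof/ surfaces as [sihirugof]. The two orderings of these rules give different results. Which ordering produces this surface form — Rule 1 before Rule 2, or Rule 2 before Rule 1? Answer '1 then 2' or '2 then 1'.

1 then 2

Order 1 then 2:
  1 Initial Consonant Epenthesis: [ihirugof] → [tihirugof]
  2 Palatal Assibilation: [tihirugof] → [sihirugof]
  result: [sihirugof]
Order 2 then 1:
  2 Palatal Assibilation: no change — [ihirugof]
  1 Initial Consonant Epenthesis: [ihirugof] → [tihirugof]
  result: [tihirugof]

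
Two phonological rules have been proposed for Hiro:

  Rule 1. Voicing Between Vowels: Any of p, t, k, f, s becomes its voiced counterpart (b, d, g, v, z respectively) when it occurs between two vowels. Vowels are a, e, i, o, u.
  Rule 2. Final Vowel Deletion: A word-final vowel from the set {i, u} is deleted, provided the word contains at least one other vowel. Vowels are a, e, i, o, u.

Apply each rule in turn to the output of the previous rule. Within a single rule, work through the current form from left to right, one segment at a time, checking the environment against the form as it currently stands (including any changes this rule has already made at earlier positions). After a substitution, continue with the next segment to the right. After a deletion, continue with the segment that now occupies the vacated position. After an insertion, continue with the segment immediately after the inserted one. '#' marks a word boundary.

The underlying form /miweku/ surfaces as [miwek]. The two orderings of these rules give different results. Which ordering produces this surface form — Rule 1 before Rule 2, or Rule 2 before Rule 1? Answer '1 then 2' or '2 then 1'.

2 then 1

Order 1 then 2:
  1 Voicing Between Vowels: [miweku] → [miwegu]
  2 Final Vowel Deletion: [miwegu] → [miweg]
  result: [miweg]
Order 2 then 1:
  2 Final Vowel Deletion: [miweku] → [miwek]
  1 Voicing Between Vowels: no change — [miwek]
  result: [miwek]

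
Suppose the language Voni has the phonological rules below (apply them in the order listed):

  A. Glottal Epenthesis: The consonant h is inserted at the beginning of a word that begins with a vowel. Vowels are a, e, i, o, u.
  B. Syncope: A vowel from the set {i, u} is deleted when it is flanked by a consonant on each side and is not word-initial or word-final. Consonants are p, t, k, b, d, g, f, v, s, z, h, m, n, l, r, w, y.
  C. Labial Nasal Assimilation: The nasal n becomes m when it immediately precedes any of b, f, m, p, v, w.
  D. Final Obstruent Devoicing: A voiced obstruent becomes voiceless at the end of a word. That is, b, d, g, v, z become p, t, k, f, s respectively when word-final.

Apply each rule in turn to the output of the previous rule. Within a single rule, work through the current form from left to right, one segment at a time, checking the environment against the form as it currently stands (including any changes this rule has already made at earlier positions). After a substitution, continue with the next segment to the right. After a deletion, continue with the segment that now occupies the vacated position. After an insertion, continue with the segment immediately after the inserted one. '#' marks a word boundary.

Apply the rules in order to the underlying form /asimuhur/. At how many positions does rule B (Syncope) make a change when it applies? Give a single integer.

3

A Glottal Epenthesis: [asimuhur] → [hasimuhur]
B Syncope: [hasimuhur] → [hasmhr]
C Labial Nasal Assimilation: no change — [hasmhr]
D Final Obstruent Devoicing: no change — [hasmhr]
Rule B changed 3 position(s).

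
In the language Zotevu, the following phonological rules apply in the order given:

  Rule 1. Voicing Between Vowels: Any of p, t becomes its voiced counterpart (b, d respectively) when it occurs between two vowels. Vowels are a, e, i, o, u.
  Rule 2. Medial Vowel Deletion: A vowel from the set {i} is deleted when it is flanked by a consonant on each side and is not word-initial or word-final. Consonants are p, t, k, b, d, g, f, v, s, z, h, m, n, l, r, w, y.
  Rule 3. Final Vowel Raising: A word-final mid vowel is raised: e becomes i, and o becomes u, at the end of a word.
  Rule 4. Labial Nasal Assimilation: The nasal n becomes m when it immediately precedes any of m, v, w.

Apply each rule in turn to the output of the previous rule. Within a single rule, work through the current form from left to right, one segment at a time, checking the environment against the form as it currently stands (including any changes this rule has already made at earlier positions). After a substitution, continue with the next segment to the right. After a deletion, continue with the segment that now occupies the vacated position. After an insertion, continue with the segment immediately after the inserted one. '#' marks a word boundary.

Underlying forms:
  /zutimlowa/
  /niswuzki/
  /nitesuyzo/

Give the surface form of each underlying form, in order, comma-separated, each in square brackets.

/zutimlowa/:
  Rule 1 Voicing Between Vowels: [zutimlowa] → [zudimlowa]
  Rule 2 Medial Vowel Deletion: [zudimlowa] → [zudmlowa]
  Rule 3 Final Vowel Raising: no change — [zudmlowa]
  Rule 4 Labial Nasal Assimilation: no change — [zudmlowa]
/niswuzki/:
  Rule 1 Voicing Between Vowels: no change — [niswuzki]
  Rule 2 Medial Vowel Deletion: [niswuzki] → [nswuzki]
  Rule 3 Final Vowel Raising: no change — [nswuzki]
  Rule 4 Labial Nasal Assimilation: no change — [nswuzki]
/nitesuyzo/:
  Rule 1 Voicing Between Vowels: [nitesuyzo] → [nidesuyzo]
  Rule 2 Medial Vowel Deletion: [nidesuyzo] → [ndesuyzo]
  Rule 3 Final Vowel Raising: [ndesuyzo] → [ndesuyzu]
  Rule 4 Labial Nasal Assimilation: no change — [ndesuyzu]

[zudmlowa], [nswuzki], [ndesuyzu]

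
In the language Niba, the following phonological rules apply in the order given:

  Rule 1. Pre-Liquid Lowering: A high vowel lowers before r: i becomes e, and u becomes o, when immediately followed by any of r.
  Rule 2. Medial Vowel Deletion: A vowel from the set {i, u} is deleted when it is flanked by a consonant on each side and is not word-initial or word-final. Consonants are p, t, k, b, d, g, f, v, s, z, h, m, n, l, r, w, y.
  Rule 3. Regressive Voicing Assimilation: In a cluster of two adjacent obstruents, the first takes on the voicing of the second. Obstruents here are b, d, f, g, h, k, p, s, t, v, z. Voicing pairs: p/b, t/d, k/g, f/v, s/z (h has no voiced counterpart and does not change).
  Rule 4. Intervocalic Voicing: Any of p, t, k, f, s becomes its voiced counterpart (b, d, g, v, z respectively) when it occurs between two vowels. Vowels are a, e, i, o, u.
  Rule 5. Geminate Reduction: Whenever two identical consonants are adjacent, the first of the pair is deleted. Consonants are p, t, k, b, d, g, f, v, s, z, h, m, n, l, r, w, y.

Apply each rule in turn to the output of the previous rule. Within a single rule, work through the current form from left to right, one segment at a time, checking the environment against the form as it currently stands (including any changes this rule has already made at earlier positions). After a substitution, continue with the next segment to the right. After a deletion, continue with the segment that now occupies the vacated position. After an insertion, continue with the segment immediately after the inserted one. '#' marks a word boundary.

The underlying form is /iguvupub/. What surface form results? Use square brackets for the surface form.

[igfb]

Rule 1 Pre-Liquid Lowering: no change — [iguvupub]
Rule 2 Medial Vowel Deletion: [iguvupub] → [igvpb]
Rule 3 Regressive Voicing Assimilation: [igvpb] → [igfbb]
Rule 4 Intervocalic Voicing: no change — [igfbb]
Rule 5 Geminate Reduction: [igfbb] → [igfb]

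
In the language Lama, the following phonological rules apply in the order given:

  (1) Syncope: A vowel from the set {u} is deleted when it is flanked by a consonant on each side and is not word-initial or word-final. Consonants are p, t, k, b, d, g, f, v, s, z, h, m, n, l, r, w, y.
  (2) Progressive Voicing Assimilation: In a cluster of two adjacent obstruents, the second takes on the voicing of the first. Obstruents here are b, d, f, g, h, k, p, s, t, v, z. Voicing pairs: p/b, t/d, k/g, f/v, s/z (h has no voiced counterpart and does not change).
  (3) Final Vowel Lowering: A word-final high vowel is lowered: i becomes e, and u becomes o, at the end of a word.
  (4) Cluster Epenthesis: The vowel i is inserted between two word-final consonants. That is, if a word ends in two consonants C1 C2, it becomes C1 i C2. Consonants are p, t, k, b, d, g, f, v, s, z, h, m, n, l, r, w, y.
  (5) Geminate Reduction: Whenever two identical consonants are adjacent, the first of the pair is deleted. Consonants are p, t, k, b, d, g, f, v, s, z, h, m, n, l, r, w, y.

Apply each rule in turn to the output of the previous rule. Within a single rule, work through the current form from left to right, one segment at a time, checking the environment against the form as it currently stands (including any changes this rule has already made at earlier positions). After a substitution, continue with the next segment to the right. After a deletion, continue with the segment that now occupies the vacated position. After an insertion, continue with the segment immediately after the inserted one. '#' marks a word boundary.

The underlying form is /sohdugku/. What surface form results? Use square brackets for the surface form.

(1) Syncope: [sohdugku] → [sohdgku]
(2) Progressive Voicing Assimilation: [sohdgku] → [sohtkku]
(3) Final Vowel Lowering: [sohtkku] → [sohtkko]
(4) Cluster Epenthesis: no change — [sohtkko]
(5) Geminate Reduction: [sohtkko] → [sohtko]

[sohtko]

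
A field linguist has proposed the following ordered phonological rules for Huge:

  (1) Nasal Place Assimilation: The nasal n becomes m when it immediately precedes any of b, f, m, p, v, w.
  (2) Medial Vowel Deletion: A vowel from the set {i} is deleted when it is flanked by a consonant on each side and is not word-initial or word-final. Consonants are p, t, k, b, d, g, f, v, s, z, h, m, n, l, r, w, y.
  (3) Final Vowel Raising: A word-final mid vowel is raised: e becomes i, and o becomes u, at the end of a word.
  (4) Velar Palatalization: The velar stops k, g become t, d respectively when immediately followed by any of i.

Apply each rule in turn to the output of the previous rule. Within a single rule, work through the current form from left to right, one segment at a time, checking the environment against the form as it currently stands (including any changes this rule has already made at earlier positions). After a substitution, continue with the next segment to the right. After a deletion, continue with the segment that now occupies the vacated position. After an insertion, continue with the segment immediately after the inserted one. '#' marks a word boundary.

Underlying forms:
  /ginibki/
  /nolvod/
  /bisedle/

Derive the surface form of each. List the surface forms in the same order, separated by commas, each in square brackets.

[gnbti], [nolvod], [bsedli]

/ginibki/:
  (1) Nasal Place Assimilation: no change — [ginibki]
  (2) Medial Vowel Deletion: [ginibki] → [gnbki]
  (3) Final Vowel Raising: no change — [gnbki]
  (4) Velar Palatalization: [gnbki] → [gnbti]
/nolvod/:
  (1) Nasal Place Assimilation: no change — [nolvod]
  (2) Medial Vowel Deletion: no change — [nolvod]
  (3) Final Vowel Raising: no change — [nolvod]
  (4) Velar Palatalization: no change — [nolvod]
/bisedle/:
  (1) Nasal Place Assimilation: no change — [bisedle]
  (2) Medial Vowel Deletion: [bisedle] → [bsedle]
  (3) Final Vowel Raising: [bsedle] → [bsedli]
  (4) Velar Palatalization: no change — [bsedli]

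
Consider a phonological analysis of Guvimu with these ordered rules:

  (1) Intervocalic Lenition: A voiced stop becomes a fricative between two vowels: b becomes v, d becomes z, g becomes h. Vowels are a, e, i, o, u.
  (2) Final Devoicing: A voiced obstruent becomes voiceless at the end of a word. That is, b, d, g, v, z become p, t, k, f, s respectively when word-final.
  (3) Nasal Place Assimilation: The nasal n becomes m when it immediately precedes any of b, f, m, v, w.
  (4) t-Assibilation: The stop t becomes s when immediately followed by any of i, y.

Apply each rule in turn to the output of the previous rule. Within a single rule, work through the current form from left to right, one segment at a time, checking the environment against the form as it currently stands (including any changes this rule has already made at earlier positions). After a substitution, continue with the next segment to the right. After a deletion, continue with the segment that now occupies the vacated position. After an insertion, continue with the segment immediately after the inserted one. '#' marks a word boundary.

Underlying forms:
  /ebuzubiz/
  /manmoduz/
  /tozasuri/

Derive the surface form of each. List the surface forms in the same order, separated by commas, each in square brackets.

/ebuzubiz/:
  (1) Intervocalic Lenition: [ebuzubiz] → [evuzuviz]
  (2) Final Devoicing: [evuzuviz] → [evuzuvis]
  (3) Nasal Place Assimilation: no change — [evuzuvis]
  (4) t-Assibilation: no change — [evuzuvis]
/manmoduz/:
  (1) Intervocalic Lenition: [manmoduz] → [manmozuz]
  (2) Final Devoicing: [manmozuz] → [manmozus]
  (3) Nasal Place Assimilation: [manmozus] → [mammozus]
  (4) t-Assibilation: no change — [mammozus]
/tozasuri/:
  (1) Intervocalic Lenition: no change — [tozasuri]
  (2) Final Devoicing: no change — [tozasuri]
  (3) Nasal Place Assimilation: no change — [tozasuri]
  (4) t-Assibilation: no change — [tozasuri]

[evuzuvis], [mammozus], [tozasuri]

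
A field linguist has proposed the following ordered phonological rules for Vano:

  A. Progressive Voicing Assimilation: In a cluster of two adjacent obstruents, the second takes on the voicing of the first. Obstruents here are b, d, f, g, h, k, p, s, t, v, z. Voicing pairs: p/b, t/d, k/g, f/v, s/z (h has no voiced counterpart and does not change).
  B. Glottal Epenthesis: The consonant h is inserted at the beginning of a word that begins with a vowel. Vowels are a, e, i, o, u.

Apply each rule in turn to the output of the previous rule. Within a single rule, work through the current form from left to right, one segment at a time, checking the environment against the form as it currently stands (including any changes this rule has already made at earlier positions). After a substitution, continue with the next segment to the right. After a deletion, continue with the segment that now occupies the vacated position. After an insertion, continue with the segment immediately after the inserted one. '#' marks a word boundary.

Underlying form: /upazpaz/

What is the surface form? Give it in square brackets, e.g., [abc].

A Progressive Voicing Assimilation: [upazpaz] → [upazbaz]
B Glottal Epenthesis: [upazbaz] → [hupazbaz]

[hupazbaz]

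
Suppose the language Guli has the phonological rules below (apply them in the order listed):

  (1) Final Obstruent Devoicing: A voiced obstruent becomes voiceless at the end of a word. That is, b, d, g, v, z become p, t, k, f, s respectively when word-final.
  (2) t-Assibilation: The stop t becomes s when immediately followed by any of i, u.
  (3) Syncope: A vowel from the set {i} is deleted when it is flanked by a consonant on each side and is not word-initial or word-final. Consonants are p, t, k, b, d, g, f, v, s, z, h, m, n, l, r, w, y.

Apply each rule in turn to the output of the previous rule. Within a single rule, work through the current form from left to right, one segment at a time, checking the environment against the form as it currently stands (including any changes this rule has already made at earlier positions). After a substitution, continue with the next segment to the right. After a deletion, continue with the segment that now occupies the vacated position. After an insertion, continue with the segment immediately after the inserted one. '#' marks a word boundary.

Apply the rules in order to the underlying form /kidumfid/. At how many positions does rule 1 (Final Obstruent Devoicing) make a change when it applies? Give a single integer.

1

(1) Final Obstruent Devoicing: [kidumfid] → [kidumfit]
(2) t-Assibilation: no change — [kidumfit]
(3) Syncope: [kidumfit] → [kdumft]
Rule 1 changed 1 position(s).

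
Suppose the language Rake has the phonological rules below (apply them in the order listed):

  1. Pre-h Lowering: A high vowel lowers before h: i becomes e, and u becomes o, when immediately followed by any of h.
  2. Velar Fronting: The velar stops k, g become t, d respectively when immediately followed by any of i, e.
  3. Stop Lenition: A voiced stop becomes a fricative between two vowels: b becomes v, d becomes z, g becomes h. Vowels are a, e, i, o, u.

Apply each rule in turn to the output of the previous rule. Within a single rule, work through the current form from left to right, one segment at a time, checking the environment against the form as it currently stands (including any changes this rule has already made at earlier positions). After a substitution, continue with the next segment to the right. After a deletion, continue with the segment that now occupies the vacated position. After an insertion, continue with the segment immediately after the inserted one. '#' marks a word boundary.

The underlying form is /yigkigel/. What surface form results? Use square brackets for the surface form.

[yigtizel]

1 Pre-h Lowering: no change — [yigkigel]
2 Velar Fronting: [yigkigel] → [yigtidel]
3 Stop Lenition: [yigtidel] → [yigtizel]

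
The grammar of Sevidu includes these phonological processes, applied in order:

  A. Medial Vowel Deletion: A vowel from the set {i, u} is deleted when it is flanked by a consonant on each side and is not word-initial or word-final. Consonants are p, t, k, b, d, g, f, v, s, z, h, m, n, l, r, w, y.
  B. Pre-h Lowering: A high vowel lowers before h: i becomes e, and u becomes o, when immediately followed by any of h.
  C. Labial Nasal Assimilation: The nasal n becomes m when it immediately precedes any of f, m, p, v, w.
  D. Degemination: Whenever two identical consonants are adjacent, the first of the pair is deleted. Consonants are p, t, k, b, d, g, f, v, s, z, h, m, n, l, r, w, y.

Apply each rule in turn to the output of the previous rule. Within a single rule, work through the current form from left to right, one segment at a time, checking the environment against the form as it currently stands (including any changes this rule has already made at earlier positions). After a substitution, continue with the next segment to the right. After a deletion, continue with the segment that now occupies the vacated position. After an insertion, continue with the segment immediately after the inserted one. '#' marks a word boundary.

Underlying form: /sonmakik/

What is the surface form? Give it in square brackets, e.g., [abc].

A Medial Vowel Deletion: [sonmakik] → [sonmakk]
B Pre-h Lowering: no change — [sonmakk]
C Labial Nasal Assimilation: [sonmakk] → [sommakk]
D Degemination: [sommakk] → [somak]

[somak]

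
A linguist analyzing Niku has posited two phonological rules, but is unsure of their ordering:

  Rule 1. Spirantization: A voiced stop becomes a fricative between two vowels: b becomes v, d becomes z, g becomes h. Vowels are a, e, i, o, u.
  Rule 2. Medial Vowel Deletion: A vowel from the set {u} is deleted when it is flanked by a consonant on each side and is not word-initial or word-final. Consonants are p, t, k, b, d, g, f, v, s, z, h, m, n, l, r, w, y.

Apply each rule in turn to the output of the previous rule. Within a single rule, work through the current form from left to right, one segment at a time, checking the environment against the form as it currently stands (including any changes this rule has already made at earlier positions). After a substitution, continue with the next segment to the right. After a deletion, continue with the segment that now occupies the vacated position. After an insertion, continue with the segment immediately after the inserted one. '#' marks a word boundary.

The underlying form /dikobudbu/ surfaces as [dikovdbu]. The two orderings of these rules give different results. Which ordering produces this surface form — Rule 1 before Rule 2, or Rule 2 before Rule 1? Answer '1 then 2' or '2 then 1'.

Order 1 then 2:
  1 Spirantization: [dikobudbu] → [dikovudbu]
  2 Medial Vowel Deletion: [dikovudbu] → [dikovdbu]
  result: [dikovdbu]
Order 2 then 1:
  2 Medial Vowel Deletion: [dikobudbu] → [dikobdbu]
  1 Spirantization: no change — [dikobdbu]
  result: [dikobdbu]

1 then 2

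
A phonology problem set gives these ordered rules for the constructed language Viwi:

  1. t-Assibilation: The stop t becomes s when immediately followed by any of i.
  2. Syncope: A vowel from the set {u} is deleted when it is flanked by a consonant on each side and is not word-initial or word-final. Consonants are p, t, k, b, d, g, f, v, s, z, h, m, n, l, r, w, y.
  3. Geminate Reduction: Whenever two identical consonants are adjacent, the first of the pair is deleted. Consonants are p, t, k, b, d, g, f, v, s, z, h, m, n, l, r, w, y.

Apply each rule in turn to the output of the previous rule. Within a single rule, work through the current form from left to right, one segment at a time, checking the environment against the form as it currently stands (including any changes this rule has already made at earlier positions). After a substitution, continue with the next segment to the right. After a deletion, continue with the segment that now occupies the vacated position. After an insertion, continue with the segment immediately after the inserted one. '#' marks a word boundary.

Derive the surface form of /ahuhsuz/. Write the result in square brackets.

1 t-Assibilation: no change — [ahuhsuz]
2 Syncope: [ahuhsuz] → [ahhsz]
3 Geminate Reduction: [ahhsz] → [ahsz]

[ahsz]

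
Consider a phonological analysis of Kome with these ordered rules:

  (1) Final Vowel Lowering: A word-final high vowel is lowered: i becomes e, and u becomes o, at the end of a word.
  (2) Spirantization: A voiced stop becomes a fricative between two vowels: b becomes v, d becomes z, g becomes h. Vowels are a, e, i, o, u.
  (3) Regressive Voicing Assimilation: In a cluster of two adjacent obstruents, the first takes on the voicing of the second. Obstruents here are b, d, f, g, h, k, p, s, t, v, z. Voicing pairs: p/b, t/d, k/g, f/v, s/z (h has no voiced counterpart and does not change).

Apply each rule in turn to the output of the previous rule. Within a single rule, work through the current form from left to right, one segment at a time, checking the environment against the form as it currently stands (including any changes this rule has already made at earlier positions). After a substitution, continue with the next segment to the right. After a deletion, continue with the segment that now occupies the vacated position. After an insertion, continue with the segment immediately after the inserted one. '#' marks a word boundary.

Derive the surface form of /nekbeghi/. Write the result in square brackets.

[negbekhe]

(1) Final Vowel Lowering: [nekbeghi] → [nekbeghe]
(2) Spirantization: no change — [nekbeghe]
(3) Regressive Voicing Assimilation: [nekbeghe] → [negbekhe]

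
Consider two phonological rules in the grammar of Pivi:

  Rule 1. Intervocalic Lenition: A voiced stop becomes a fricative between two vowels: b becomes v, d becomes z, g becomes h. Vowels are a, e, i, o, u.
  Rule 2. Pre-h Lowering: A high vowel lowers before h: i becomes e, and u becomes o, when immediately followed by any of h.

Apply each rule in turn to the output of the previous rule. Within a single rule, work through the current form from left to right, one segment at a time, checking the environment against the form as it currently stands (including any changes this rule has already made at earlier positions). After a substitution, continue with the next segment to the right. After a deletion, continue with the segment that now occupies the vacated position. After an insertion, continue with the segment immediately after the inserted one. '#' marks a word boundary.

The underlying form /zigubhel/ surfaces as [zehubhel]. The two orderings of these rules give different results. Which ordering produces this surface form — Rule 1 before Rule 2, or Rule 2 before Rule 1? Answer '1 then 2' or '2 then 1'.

1 then 2

Order 1 then 2:
  1 Intervocalic Lenition: [zigubhel] → [zihubhel]
  2 Pre-h Lowering: [zihubhel] → [zehubhel]
  result: [zehubhel]
Order 2 then 1:
  2 Pre-h Lowering: no change — [zigubhel]
  1 Intervocalic Lenition: [zigubhel] → [zihubhel]
  result: [zihubhel]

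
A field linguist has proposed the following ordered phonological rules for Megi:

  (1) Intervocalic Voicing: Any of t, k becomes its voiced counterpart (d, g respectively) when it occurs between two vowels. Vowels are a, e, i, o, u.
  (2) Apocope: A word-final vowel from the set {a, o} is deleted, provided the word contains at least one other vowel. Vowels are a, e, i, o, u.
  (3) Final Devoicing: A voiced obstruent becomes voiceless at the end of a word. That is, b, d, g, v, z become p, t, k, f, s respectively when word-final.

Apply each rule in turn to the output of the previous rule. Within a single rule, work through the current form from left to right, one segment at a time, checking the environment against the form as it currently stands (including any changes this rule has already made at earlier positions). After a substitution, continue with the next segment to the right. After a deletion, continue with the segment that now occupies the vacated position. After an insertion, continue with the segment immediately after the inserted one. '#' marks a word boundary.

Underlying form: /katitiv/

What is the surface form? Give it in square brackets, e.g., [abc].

(1) Intervocalic Voicing: [katitiv] → [kadidiv]
(2) Apocope: no change — [kadidiv]
(3) Final Devoicing: [kadidiv] → [kadidif]

[kadidif]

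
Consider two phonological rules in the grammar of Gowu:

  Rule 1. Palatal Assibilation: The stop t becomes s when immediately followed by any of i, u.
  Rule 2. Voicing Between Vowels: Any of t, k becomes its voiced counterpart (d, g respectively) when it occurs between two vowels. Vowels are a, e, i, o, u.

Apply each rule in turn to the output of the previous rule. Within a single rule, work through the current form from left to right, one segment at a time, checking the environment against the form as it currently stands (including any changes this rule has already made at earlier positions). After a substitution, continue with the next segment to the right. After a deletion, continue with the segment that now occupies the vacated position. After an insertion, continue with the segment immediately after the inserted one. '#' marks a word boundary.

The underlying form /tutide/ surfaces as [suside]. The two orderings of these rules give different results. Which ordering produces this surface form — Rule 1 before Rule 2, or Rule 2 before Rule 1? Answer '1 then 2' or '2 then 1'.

1 then 2

Order 1 then 2:
  1 Palatal Assibilation: [tutide] → [suside]
  2 Voicing Between Vowels: no change — [suside]
  result: [suside]
Order 2 then 1:
  2 Voicing Between Vowels: [tutide] → [tudide]
  1 Palatal Assibilation: [tudide] → [sudide]
  result: [sudide]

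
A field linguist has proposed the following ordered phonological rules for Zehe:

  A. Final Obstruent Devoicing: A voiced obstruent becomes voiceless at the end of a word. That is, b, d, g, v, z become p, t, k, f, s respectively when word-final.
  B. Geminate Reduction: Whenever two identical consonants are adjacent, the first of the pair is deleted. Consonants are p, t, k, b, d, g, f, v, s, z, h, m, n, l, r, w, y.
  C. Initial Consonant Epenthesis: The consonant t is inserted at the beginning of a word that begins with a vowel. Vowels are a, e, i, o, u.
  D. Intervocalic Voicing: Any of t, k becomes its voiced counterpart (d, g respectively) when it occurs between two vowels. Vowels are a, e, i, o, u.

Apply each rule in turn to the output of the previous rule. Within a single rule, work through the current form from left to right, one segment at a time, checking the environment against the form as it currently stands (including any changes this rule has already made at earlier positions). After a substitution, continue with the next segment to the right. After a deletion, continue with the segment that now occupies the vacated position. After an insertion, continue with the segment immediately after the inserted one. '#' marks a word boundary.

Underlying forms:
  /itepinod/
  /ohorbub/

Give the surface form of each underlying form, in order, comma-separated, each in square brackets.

[tidepinot], [tohorbup]

/itepinod/:
  A Final Obstruent Devoicing: [itepinod] → [itepinot]
  B Geminate Reduction: no change — [itepinot]
  C Initial Consonant Epenthesis: [itepinot] → [titepinot]
  D Intervocalic Voicing: [titepinot] → [tidepinot]
/ohorbub/:
  A Final Obstruent Devoicing: [ohorbub] → [ohorbup]
  B Geminate Reduction: no change — [ohorbup]
  C Initial Consonant Epenthesis: [ohorbup] → [tohorbup]
  D Intervocalic Voicing: no change — [tohorbup]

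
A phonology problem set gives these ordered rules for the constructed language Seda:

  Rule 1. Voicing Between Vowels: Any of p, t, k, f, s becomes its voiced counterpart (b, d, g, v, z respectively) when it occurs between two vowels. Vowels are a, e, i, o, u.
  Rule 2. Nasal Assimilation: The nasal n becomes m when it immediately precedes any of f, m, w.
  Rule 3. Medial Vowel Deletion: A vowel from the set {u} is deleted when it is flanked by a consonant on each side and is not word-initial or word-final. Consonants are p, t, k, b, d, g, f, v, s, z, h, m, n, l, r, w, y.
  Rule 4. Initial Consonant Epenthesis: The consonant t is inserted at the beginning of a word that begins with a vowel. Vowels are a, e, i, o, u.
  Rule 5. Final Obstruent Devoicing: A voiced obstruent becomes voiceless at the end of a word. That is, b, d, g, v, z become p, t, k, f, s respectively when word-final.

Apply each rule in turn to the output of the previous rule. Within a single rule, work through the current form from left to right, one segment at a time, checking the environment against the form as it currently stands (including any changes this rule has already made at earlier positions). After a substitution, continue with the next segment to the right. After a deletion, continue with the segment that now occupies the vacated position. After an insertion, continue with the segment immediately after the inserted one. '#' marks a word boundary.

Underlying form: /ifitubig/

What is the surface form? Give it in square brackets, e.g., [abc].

Rule 1 Voicing Between Vowels: [ifitubig] → [ividubig]
Rule 2 Nasal Assimilation: no change — [ividubig]
Rule 3 Medial Vowel Deletion: [ividubig] → [ividbig]
Rule 4 Initial Consonant Epenthesis: [ividbig] → [tividbig]
Rule 5 Final Obstruent Devoicing: [tividbig] → [tividbik]

[tividbik]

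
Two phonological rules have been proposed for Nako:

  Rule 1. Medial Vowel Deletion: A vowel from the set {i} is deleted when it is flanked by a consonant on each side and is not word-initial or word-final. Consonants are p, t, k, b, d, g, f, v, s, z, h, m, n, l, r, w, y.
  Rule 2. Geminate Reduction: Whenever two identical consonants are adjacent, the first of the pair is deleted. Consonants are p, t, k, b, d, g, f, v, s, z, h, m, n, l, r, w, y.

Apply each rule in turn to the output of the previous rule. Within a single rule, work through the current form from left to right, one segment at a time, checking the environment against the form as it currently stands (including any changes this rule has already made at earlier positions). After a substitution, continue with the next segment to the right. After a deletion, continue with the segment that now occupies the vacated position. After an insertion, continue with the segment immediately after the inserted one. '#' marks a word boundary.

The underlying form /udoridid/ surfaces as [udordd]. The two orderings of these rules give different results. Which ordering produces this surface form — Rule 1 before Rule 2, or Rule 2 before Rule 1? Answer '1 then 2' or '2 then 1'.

Order 1 then 2:
  1 Medial Vowel Deletion: [udoridid] → [udordd]
  2 Geminate Reduction: [udordd] → [udord]
  result: [udord]
Order 2 then 1:
  2 Geminate Reduction: no change — [udoridid]
  1 Medial Vowel Deletion: [udoridid] → [udordd]
  result: [udordd]

2 then 1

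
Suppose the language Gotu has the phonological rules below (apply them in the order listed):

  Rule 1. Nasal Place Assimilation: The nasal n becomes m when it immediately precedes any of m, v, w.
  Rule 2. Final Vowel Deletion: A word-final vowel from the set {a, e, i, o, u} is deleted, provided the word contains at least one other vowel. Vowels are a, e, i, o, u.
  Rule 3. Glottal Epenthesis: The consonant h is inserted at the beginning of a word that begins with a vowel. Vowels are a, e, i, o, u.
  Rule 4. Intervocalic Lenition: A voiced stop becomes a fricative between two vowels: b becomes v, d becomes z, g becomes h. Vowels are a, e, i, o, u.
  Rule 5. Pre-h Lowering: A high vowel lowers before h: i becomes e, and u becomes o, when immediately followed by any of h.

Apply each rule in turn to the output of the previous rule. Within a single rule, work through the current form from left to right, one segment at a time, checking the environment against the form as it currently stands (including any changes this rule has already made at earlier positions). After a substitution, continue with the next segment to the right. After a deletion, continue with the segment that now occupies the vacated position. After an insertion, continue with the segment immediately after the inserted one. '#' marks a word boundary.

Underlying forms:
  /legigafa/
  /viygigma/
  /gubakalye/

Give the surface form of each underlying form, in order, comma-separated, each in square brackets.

[lehehaf], [viygigm], [guvakaly]

/legigafa/:
  Rule 1 Nasal Place Assimilation: no change — [legigafa]
  Rule 2 Final Vowel Deletion: [legigafa] → [legigaf]
  Rule 3 Glottal Epenthesis: no change — [legigaf]
  Rule 4 Intervocalic Lenition: [legigaf] → [lehihaf]
  Rule 5 Pre-h Lowering: [lehihaf] → [lehehaf]
/viygigma/:
  Rule 1 Nasal Place Assimilation: no change — [viygigma]
  Rule 2 Final Vowel Deletion: [viygigma] → [viygigm]
  Rule 3 Glottal Epenthesis: no change — [viygigm]
  Rule 4 Intervocalic Lenition: no change — [viygigm]
  Rule 5 Pre-h Lowering: no change — [viygigm]
/gubakalye/:
  Rule 1 Nasal Place Assimilation: no change — [gubakalye]
  Rule 2 Final Vowel Deletion: [gubakalye] → [gubakaly]
  Rule 3 Glottal Epenthesis: no change — [gubakaly]
  Rule 4 Intervocalic Lenition: [gubakaly] → [guvakaly]
  Rule 5 Pre-h Lowering: no change — [guvakaly]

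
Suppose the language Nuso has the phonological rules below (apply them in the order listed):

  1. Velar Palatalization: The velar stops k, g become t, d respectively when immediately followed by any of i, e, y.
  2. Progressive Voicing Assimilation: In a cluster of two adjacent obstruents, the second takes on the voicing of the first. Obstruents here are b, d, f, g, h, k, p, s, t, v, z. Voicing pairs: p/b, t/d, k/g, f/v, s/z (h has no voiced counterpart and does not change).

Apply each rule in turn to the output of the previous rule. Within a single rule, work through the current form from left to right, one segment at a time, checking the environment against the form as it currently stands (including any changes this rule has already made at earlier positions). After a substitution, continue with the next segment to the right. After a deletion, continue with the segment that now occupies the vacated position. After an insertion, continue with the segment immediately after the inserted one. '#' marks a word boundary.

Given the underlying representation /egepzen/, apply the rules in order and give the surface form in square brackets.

1 Velar Palatalization: [egepzen] → [edepzen]
2 Progressive Voicing Assimilation: [edepzen] → [edepsen]

[edepsen]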